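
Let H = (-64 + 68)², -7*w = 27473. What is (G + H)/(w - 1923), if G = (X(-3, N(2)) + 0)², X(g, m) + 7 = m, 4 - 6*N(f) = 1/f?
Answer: -57631/5894496 ≈ -0.0097771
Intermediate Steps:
N(f) = ⅔ - 1/(6*f)
w = -27473/7 (w = -⅐*27473 = -27473/7 ≈ -3924.7)
X(g, m) = -7 + m
G = 5929/144 (G = ((-7 + (⅙)*(-1 + 4*2)/2) + 0)² = ((-7 + (⅙)*(½)*(-1 + 8)) + 0)² = ((-7 + (⅙)*(½)*7) + 0)² = ((-7 + 7/12) + 0)² = (-77/12 + 0)² = (-77/12)² = 5929/144 ≈ 41.174)
H = 16 (H = 4² = 16)
(G + H)/(w - 1923) = (5929/144 + 16)/(-27473/7 - 1923) = 8233/(144*(-40934/7)) = (8233/144)*(-7/40934) = -57631/5894496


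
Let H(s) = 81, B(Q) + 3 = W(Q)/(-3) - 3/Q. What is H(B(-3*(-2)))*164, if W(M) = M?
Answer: 13284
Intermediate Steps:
B(Q) = -3 - 3/Q - Q/3 (B(Q) = -3 + (Q/(-3) - 3/Q) = -3 + (Q*(-1/3) - 3/Q) = -3 + (-Q/3 - 3/Q) = -3 + (-3/Q - Q/3) = -3 - 3/Q - Q/3)
H(B(-3*(-2)))*164 = 81*164 = 13284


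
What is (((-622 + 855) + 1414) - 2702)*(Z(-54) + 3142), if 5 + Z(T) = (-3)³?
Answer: -3281050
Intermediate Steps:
Z(T) = -32 (Z(T) = -5 + (-3)³ = -5 - 27 = -32)
(((-622 + 855) + 1414) - 2702)*(Z(-54) + 3142) = (((-622 + 855) + 1414) - 2702)*(-32 + 3142) = ((233 + 1414) - 2702)*3110 = (1647 - 2702)*3110 = -1055*3110 = -3281050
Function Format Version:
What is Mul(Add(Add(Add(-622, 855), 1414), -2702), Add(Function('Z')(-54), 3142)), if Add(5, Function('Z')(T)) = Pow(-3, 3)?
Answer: -3281050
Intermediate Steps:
Function('Z')(T) = -32 (Function('Z')(T) = Add(-5, Pow(-3, 3)) = Add(-5, -27) = -32)
Mul(Add(Add(Add(-622, 855), 1414), -2702), Add(Function('Z')(-54), 3142)) = Mul(Add(Add(Add(-622, 855), 1414), -2702), Add(-32, 3142)) = Mul(Add(Add(233, 1414), -2702), 3110) = Mul(Add(1647, -2702), 3110) = Mul(-1055, 3110) = -3281050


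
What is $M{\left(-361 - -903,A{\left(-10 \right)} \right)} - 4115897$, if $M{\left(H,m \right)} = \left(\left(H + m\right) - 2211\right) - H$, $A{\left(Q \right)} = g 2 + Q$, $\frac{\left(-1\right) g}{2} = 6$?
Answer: $-4118142$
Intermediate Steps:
$g = -12$ ($g = \left(-2\right) 6 = -12$)
$A{\left(Q \right)} = -24 + Q$ ($A{\left(Q \right)} = \left(-12\right) 2 + Q = -24 + Q$)
$M{\left(H,m \right)} = -2211 + m$ ($M{\left(H,m \right)} = \left(-2211 + H + m\right) - H = -2211 + m$)
$M{\left(-361 - -903,A{\left(-10 \right)} \right)} - 4115897 = \left(-2211 - 34\right) - 4115897 = -2245 - 4115897 = -4118142$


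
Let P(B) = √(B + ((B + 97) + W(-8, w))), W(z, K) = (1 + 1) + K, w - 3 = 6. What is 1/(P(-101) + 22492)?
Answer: 11246/252945079 - I*√94/505890158 ≈ 4.446e-5 - 1.9165e-8*I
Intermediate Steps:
w = 9 (w = 3 + 6 = 9)
W(z, K) = 2 + K
P(B) = √(108 + 2*B) (P(B) = √(B + ((B + 97) + (2 + 9))) = √(B + ((97 + B) + 11)) = √(B + (108 + B)) = √(108 + 2*B))
1/(P(-101) + 22492) = 1/(√(108 + 2*(-101)) + 22492) = 1/(√(108 - 202) + 22492) = 1/(√(-94) + 22492) = 1/(I*√94 + 22492) = 1/(22492 + I*√94)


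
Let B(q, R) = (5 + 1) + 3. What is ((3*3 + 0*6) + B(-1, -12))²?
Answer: 324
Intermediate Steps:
B(q, R) = 9 (B(q, R) = 6 + 3 = 9)
((3*3 + 0*6) + B(-1, -12))² = ((3*3 + 0*6) + 9)² = ((9 + 0) + 9)² = (9 + 9)² = 18² = 324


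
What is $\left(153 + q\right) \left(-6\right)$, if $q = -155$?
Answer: $12$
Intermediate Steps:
$\left(153 + q\right) \left(-6\right) = \left(153 - 155\right) \left(-6\right) = \left(-2\right) \left(-6\right) = 12$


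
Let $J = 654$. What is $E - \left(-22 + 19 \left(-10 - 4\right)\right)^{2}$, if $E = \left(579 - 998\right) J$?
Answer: $-356970$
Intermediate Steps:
$E = -274026$ ($E = \left(579 - 998\right) 654 = \left(-419\right) 654 = -274026$)
$E - \left(-22 + 19 \left(-10 - 4\right)\right)^{2} = -274026 - \left(-22 + 19 \left(-10 - 4\right)\right)^{2} = -274026 - \left(-22 + 19 \left(-14\right)\right)^{2} = -274026 - \left(-22 - 266\right)^{2} = -274026 - \left(-288\right)^{2} = -274026 - 82944 = -356970$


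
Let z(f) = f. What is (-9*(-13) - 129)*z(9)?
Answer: -108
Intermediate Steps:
(-9*(-13) - 129)*z(9) = (-9*(-13) - 129)*9 = (117 - 129)*9 = -12*9 = -108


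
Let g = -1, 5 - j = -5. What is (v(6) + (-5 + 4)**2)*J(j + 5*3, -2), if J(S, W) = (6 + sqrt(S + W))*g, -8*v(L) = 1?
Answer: -21/4 - 7*sqrt(23)/8 ≈ -9.4464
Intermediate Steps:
j = 10 (j = 5 - 1*(-5) = 5 + 5 = 10)
v(L) = -1/8 (v(L) = -1/8*1 = -1/8)
J(S, W) = -6 - sqrt(S + W) (J(S, W) = (6 + sqrt(S + W))*(-1) = -6 - sqrt(S + W))
(v(6) + (-5 + 4)**2)*J(j + 5*3, -2) = (-1/8 + (-5 + 4)**2)*(-6 - sqrt((10 + 5*3) - 2)) = (-1/8 + (-1)**2)*(-6 - sqrt((10 + 15) - 2)) = (-1/8 + 1)*(-6 - sqrt(25 - 2)) = 7*(-6 - sqrt(23))/8 = -21/4 - 7*sqrt(23)/8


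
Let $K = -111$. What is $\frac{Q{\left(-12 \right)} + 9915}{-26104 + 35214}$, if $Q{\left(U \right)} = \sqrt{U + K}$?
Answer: $\frac{1983}{1822} + \frac{i \sqrt{123}}{9110} \approx 1.0884 + 0.0012174 i$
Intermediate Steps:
$Q{\left(U \right)} = \sqrt{-111 + U}$ ($Q{\left(U \right)} = \sqrt{U - 111} = \sqrt{-111 + U}$)
$\frac{Q{\left(-12 \right)} + 9915}{-26104 + 35214} = \frac{\sqrt{-111 - 12} + 9915}{-26104 + 35214} = \frac{\sqrt{-123} + 9915}{9110} = \left(i \sqrt{123} + 9915\right) \frac{1}{9110} = \left(9915 + i \sqrt{123}\right) \frac{1}{9110} = \frac{1983}{1822} + \frac{i \sqrt{123}}{9110}$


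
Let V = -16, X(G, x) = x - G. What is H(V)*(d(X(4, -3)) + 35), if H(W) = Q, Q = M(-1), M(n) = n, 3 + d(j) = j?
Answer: -25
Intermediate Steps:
d(j) = -3 + j
Q = -1
H(W) = -1
H(V)*(d(X(4, -3)) + 35) = -((-3 + (-3 - 1*4)) + 35) = -((-3 + (-3 - 4)) + 35) = -((-3 - 7) + 35) = -(-10 + 35) = -1*25 = -25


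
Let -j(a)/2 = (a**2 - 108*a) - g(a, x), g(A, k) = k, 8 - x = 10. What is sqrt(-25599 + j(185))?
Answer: I*sqrt(54093) ≈ 232.58*I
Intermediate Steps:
x = -2 (x = 8 - 1*10 = 8 - 10 = -2)
j(a) = -4 - 2*a**2 + 216*a (j(a) = -2*((a**2 - 108*a) - 1*(-2)) = -2*((a**2 - 108*a) + 2) = -2*(2 + a**2 - 108*a) = -4 - 2*a**2 + 216*a)
sqrt(-25599 + j(185)) = sqrt(-25599 + (-4 - 2*185**2 + 216*185)) = sqrt(-25599 + (-4 - 2*34225 + 39960)) = sqrt(-25599 + (-4 - 68450 + 39960)) = sqrt(-25599 - 28494) = sqrt(-54093) = I*sqrt(54093)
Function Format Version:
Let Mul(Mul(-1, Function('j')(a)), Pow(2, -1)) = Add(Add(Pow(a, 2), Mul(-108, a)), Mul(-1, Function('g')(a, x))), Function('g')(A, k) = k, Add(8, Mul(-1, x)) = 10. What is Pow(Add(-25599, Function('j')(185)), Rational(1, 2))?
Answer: Mul(I, Pow(54093, Rational(1, 2))) ≈ Mul(232.58, I)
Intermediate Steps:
x = -2 (x = Add(8, Mul(-1, 10)) = Add(8, -10) = -2)
Function('j')(a) = Add(-4, Mul(-2, Pow(a, 2)), Mul(216, a)) (Function('j')(a) = Mul(-2, Add(Add(Pow(a, 2), Mul(-108, a)), Mul(-1, -2))) = Mul(-2, Add(Add(Pow(a, 2), Mul(-108, a)), 2)) = Mul(-2, Add(2, Pow(a, 2), Mul(-108, a))) = Add(-4, Mul(-2, Pow(a, 2)), Mul(216, a)))
Pow(Add(-25599, Function('j')(185)), Rational(1, 2)) = Pow(Add(-25599, Add(-4, Mul(-2, Pow(185, 2)), Mul(216, 185))), Rational(1, 2)) = Pow(Add(-25599, Add(-4, Mul(-2, 34225), 39960)), Rational(1, 2)) = Pow(Add(-25599, Add(-4, -68450, 39960)), Rational(1, 2)) = Pow(Add(-25599, -28494), Rational(1, 2)) = Pow(-54093, Rational(1, 2)) = Mul(I, Pow(54093, Rational(1, 2)))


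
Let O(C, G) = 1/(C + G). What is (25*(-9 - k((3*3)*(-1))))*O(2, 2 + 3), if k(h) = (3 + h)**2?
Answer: -1125/7 ≈ -160.71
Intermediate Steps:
(25*(-9 - k((3*3)*(-1))))*O(2, 2 + 3) = (25*(-9 - (3 + (3*3)*(-1))**2))/(2 + (2 + 3)) = (25*(-9 - (3 + 9*(-1))**2))/(2 + 5) = (25*(-9 - (3 - 9)**2))/7 = (25*(-9 - 1*(-6)**2))*(1/7) = (25*(-9 - 1*36))*(1/7) = (25*(-9 - 36))*(1/7) = (25*(-45))*(1/7) = -1125*1/7 = -1125/7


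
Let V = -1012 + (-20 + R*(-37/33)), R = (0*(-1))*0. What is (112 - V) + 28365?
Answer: 29509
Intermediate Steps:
R = 0 (R = 0*0 = 0)
V = -1032 (V = -1012 + (-20 + 0*(-37/33)) = -1012 + (-20 + 0) = -1012 - 20 = -1032)
(112 - V) + 28365 = (112 - 1*(-1032)) + 28365 = (112 + 1032) + 28365 = 1144 + 28365 = 29509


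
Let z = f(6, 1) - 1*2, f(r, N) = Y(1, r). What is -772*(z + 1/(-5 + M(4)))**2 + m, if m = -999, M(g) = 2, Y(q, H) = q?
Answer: -21343/9 ≈ -2371.4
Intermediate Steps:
f(r, N) = 1
z = -1 (z = 1 - 1*2 = 1 - 2 = -1)
-772*(z + 1/(-5 + M(4)))**2 + m = -772*(-1 + 1/(-5 + 2))**2 - 999 = -772*(-1 + 1/(-3))**2 - 999 = -772*(-1 - 1/3)**2 - 999 = -772*(-4/3)**2 - 999 = -772*16/9 - 999 = -12352/9 - 999 = -21343/9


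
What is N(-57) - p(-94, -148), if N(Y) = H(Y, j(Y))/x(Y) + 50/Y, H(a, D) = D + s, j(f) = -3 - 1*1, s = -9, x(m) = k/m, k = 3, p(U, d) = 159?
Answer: 4966/57 ≈ 87.123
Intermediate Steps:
x(m) = 3/m
j(f) = -4 (j(f) = -3 - 1 = -4)
H(a, D) = -9 + D (H(a, D) = D - 9 = -9 + D)
N(Y) = 50/Y - 13*Y/3 (N(Y) = (-9 - 4)/((3/Y)) + 50/Y = -13*Y/3 + 50/Y = 50/Y - 13*Y/3)
N(-57) - p(-94, -148) = (50/(-57) - 13/3*(-57)) - 1*159 = (50*(-1/57) + 247) - 159 = (-50/57 + 247) - 159 = 14029/57 - 159 = 4966/57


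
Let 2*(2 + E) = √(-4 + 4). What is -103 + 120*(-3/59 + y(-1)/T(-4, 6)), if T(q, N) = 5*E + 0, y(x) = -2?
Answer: -5021/59 ≈ -85.102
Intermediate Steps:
E = -2 (E = -2 + √(-4 + 4)/2 = -2 + √0/2 = -2 + (½)*0 = -2 + 0 = -2)
T(q, N) = -10 (T(q, N) = 5*(-2) + 0 = -10 + 0 = -10)
-103 + 120*(-3/59 + y(-1)/T(-4, 6)) = -103 + 120*(-3/59 - 2/(-10)) = -103 + 120*(-3*1/59 - 2*(-⅒)) = -103 + 120*(-3/59 + ⅕) = -103 + 120*(44/295) = -103 + 1056/59 = -5021/59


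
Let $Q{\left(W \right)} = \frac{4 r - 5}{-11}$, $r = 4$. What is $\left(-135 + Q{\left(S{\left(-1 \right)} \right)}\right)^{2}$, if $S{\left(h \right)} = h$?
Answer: $18496$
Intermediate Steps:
$Q{\left(W \right)} = -1$ ($Q{\left(W \right)} = \frac{4 \cdot 4 - 5}{-11} = \left(16 - 5\right) \left(- \frac{1}{11}\right) = 11 \left(- \frac{1}{11}\right) = -1$)
$\left(-135 + Q{\left(S{\left(-1 \right)} \right)}\right)^{2} = \left(-135 - 1\right)^{2} = \left(-136\right)^{2} = 18496$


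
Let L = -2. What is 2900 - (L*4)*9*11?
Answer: 3692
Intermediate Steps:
2900 - (L*4)*9*11 = 2900 - -2*4*9*11 = 2900 - (-8*9)*11 = 2900 - (-72)*11 = 2900 - 1*(-792) = 2900 + 792 = 3692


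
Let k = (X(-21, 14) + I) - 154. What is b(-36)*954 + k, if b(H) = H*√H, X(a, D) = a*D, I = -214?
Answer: -662 - 206064*I ≈ -662.0 - 2.0606e+5*I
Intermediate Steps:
X(a, D) = D*a
b(H) = H^(3/2)
k = -662 (k = (14*(-21) - 214) - 154 = (-294 - 214) - 154 = -508 - 154 = -662)
b(-36)*954 + k = (-36)^(3/2)*954 - 662 = -216*I*954 - 662 = -206064*I - 662 = -662 - 206064*I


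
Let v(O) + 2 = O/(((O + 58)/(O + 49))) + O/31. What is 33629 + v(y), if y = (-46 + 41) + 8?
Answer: 63593676/1891 ≈ 33630.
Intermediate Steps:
y = 3 (y = -5 + 8 = 3)
v(O) = -2 + O/31 + O*(49 + O)/(58 + O) (v(O) = -2 + (O/(((O + 58)/(O + 49))) + O/31) = -2 + (O/(((58 + O)/(49 + O))) + O*(1/31)) = -2 + (O/(((58 + O)/(49 + O))) + O/31) = -2 + (O*((49 + O)/(58 + O)) + O/31) = -2 + (O*(49 + O)/(58 + O) + O/31) = -2 + (O/31 + O*(49 + O)/(58 + O)) = -2 + O/31 + O*(49 + O)/(58 + O))
33629 + v(y) = 33629 + (-3596 + 32*3² + 1515*3)/(31*(58 + 3)) = 33629 + (1/31)*(-3596 + 32*9 + 4545)/61 = 33629 + (1/31)*(1/61)*(-3596 + 288 + 4545) = 33629 + (1/31)*(1/61)*1237 = 33629 + 1237/1891 = 63593676/1891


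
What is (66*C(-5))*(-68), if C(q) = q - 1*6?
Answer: 49368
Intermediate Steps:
C(q) = -6 + q (C(q) = q - 6 = -6 + q)
(66*C(-5))*(-68) = (66*(-6 - 5))*(-68) = (66*(-11))*(-68) = -726*(-68) = 49368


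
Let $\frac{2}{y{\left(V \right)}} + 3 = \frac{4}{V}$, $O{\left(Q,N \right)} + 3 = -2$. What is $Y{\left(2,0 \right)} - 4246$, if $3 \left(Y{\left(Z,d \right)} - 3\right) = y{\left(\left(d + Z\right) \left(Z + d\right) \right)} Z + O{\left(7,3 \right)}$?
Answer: $- \frac{12736}{3} \approx -4245.3$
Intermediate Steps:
$O{\left(Q,N \right)} = -5$ ($O{\left(Q,N \right)} = -3 - 2 = -5$)
$y{\left(V \right)} = \frac{2}{-3 + \frac{4}{V}}$
$Y{\left(Z,d \right)} = \frac{4}{3} - \frac{2 Z \left(Z + d\right)^{2}}{3 \left(-4 + 3 \left(Z + d\right)^{2}\right)}$ ($Y{\left(Z,d \right)} = 3 + \frac{- \frac{2 \left(d + Z\right) \left(Z + d\right)}{-4 + 3 \left(d + Z\right) \left(Z + d\right)} Z - 5}{3} = 3 + \frac{- \frac{2 \left(Z + d\right) \left(Z + d\right)}{-4 + 3 \left(Z + d\right) \left(Z + d\right)} Z - 5}{3} = 3 + \frac{- \frac{2 \left(Z + d\right)^{2}}{-4 + 3 \left(Z + d\right)^{2}} Z - 5}{3} = 3 + \frac{- \frac{2 Z \left(Z + d\right)^{2}}{-4 + 3 \left(Z + d\right)^{2}} - 5}{3} = 3 + \frac{-5 - \frac{2 Z \left(Z + d\right)^{2}}{-4 + 3 \left(Z + d\right)^{2}}}{3} = 3 - \left(\frac{5}{3} + \frac{2 Z \left(Z + d\right)^{2}}{3 \left(-4 + 3 \left(Z + d\right)^{2}\right)}\right) = \frac{4}{3} - \frac{2 Z \left(Z + d\right)^{2}}{3 \left(-4 + 3 \left(Z + d\right)^{2}\right)}$)
$Y{\left(2,0 \right)} - 4246 = \frac{2 \left(-8 + 6 \cdot 2^{2} + 6 \cdot 0^{2} - 2 \left(2^{2} + 0^{2} + 2 \cdot 2 \cdot 0\right) + 12 \cdot 2 \cdot 0\right)}{3 \left(-4 + 3 \cdot 2^{2} + 3 \cdot 0^{2} + 6 \cdot 2 \cdot 0\right)} - 4246 = \frac{2 \left(-8 + 6 \cdot 4 + 6 \cdot 0 - 2 \left(4 + 0 + 0\right) + 0\right)}{3 \left(-4 + 3 \cdot 4 + 3 \cdot 0 + 0\right)} - 4246 = \frac{2 \left(-8 + 24 + 0 - 2 \cdot 4 + 0\right)}{3 \left(-4 + 12 + 0 + 0\right)} - 4246 = \frac{2 \left(-8 + 24 + 0 - 8 + 0\right)}{3 \cdot 8} - 4246 = \frac{2}{3} \cdot \frac{1}{8} \cdot 8 - 4246 = \frac{2}{3} - 4246 = - \frac{12736}{3}$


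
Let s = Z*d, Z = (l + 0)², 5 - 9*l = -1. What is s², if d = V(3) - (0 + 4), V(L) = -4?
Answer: 1024/81 ≈ 12.642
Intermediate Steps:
l = ⅔ (l = 5/9 - ⅑*(-1) = 5/9 + ⅑ = ⅔ ≈ 0.66667)
d = -8 (d = -4 - (0 + 4) = -4 - 1*4 = -4 - 4 = -8)
Z = 4/9 (Z = (⅔ + 0)² = (⅔)² = 4/9 ≈ 0.44444)
s = -32/9 (s = (4/9)*(-8) = -32/9 ≈ -3.5556)
s² = (-32/9)² = 1024/81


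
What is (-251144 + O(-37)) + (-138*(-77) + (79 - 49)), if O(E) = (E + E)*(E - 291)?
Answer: -216216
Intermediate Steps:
O(E) = 2*E*(-291 + E) (O(E) = (2*E)*(-291 + E) = 2*E*(-291 + E))
(-251144 + O(-37)) + (-138*(-77) + (79 - 49)) = (-251144 + 2*(-37)*(-291 - 37)) + (-138*(-77) + (79 - 49)) = (-251144 + 2*(-37)*(-328)) + (10626 + 30) = (-251144 + 24272) + 10656 = -226872 + 10656 = -216216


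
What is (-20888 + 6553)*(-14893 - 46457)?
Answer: 879452250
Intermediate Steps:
(-20888 + 6553)*(-14893 - 46457) = -14335*(-61350) = 879452250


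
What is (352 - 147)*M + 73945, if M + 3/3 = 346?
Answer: 144670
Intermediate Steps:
M = 345 (M = -1 + 346 = 345)
(352 - 147)*M + 73945 = (352 - 147)*345 + 73945 = 205*345 + 73945 = 70725 + 73945 = 144670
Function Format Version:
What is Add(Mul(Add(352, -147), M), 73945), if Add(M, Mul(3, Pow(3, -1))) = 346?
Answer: 144670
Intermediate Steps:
M = 345 (M = Add(-1, 346) = 345)
Add(Mul(Add(352, -147), M), 73945) = Add(Mul(Add(352, -147), 345), 73945) = Add(Mul(205, 345), 73945) = Add(70725, 73945) = 144670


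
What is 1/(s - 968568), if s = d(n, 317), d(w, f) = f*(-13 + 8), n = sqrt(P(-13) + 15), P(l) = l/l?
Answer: -1/970153 ≈ -1.0308e-6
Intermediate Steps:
P(l) = 1
n = 4 (n = sqrt(1 + 15) = sqrt(16) = 4)
d(w, f) = -5*f (d(w, f) = f*(-5) = -5*f)
s = -1585 (s = -5*317 = -1585)
1/(s - 968568) = 1/(-1585 - 968568) = 1/(-970153) = -1/970153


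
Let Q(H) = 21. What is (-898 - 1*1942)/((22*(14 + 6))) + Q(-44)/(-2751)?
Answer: -9312/1441 ≈ -6.4622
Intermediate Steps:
(-898 - 1*1942)/((22*(14 + 6))) + Q(-44)/(-2751) = (-898 - 1*1942)/((22*(14 + 6))) + 21/(-2751) = (-898 - 1942)/((22*20)) + 21*(-1/2751) = -2840/440 - 1/131 = -2840*1/440 - 1/131 = -71/11 - 1/131 = -9312/1441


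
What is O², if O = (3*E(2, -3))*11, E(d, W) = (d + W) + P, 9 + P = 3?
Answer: 53361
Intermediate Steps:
P = -6 (P = -9 + 3 = -6)
E(d, W) = -6 + W + d (E(d, W) = (d + W) - 6 = (W + d) - 6 = -6 + W + d)
O = -231 (O = (3*(-6 - 3 + 2))*11 = (3*(-7))*11 = -21*11 = -231)
O² = (-231)² = 53361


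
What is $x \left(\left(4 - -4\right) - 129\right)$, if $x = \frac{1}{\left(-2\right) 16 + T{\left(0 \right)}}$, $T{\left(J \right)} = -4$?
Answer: $\frac{121}{36} \approx 3.3611$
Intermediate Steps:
$x = - \frac{1}{36}$ ($x = \frac{1}{\left(-2\right) 16 - 4} = \frac{1}{-32 - 4} = \frac{1}{-36} = - \frac{1}{36} \approx -0.027778$)
$x \left(\left(4 - -4\right) - 129\right) = - \frac{\left(4 - -4\right) - 129}{36} = - \frac{\left(4 + 4\right) - 129}{36} = - \frac{8 - 129}{36} = \left(- \frac{1}{36}\right) \left(-121\right) = \frac{121}{36}$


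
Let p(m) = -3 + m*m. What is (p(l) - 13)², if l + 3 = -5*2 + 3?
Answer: 7056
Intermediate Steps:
l = -10 (l = -3 + (-5*2 + 3) = -3 + (-10 + 3) = -3 - 7 = -10)
p(m) = -3 + m²
(p(l) - 13)² = ((-3 + (-10)²) - 13)² = ((-3 + 100) - 13)² = (97 - 13)² = 84² = 7056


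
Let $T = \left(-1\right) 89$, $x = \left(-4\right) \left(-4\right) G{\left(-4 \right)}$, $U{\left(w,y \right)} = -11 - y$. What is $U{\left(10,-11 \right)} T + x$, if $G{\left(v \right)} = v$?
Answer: $-64$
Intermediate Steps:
$x = -64$ ($x = \left(-4\right) \left(-4\right) \left(-4\right) = 16 \left(-4\right) = -64$)
$T = -89$
$U{\left(10,-11 \right)} T + x = \left(-11 - -11\right) \left(-89\right) - 64 = \left(-11 + 11\right) \left(-89\right) - 64 = 0 \left(-89\right) - 64 = 0 - 64 = -64$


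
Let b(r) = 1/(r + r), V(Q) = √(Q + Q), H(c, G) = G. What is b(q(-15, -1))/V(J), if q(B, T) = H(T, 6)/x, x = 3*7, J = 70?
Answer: √35/40 ≈ 0.14790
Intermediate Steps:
x = 21
V(Q) = √2*√Q (V(Q) = √(2*Q) = √2*√Q)
q(B, T) = 2/7 (q(B, T) = 6/21 = 6*(1/21) = 2/7)
b(r) = 1/(2*r)
b(q(-15, -1))/V(J) = (1/(2*(2/7)))/((√2*√70)) = ((½)*(7/2))/((2*√35)) = 7*(√35/70)/4 = √35/40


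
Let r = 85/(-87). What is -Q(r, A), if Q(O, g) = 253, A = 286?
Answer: -253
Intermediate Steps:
r = -85/87 (r = 85*(-1/87) = -85/87 ≈ -0.97701)
-Q(r, A) = -1*253 = -253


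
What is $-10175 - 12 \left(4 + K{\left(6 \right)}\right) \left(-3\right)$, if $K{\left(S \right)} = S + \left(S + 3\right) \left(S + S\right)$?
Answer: $-5927$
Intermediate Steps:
$K{\left(S \right)} = S + 2 S \left(3 + S\right)$ ($K{\left(S \right)} = S + \left(3 + S\right) 2 S = S + 2 S \left(3 + S\right)$)
$-10175 - 12 \left(4 + K{\left(6 \right)}\right) \left(-3\right) = -10175 - 12 \left(4 + 6 \left(7 + 2 \cdot 6\right)\right) \left(-3\right) = -10175 - 12 \left(4 + 6 \left(7 + 12\right)\right) \left(-3\right) = -10175 - 12 \left(4 + 6 \cdot 19\right) \left(-3\right) = -10175 - 12 \left(4 + 114\right) \left(-3\right) = -10175 - 12 \cdot 118 \left(-3\right) = -10175 - 1416 \left(-3\right) = -10175 - -4248 = -10175 + 4248 = -5927$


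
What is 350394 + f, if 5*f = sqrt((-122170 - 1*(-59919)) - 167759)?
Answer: 350394 + I*sqrt(230010)/5 ≈ 3.5039e+5 + 95.919*I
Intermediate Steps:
f = I*sqrt(230010)/5 (f = sqrt((-122170 - 1*(-59919)) - 167759)/5 = sqrt((-122170 + 59919) - 167759)/5 = sqrt(-62251 - 167759)/5 = sqrt(-230010)/5 = (I*sqrt(230010))/5 = I*sqrt(230010)/5 ≈ 95.919*I)
350394 + f = 350394 + I*sqrt(230010)/5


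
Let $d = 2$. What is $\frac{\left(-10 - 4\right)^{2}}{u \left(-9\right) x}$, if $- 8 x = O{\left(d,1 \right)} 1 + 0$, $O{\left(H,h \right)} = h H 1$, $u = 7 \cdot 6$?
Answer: $\frac{56}{27} \approx 2.0741$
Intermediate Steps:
$u = 42$
$O{\left(H,h \right)} = H h$ ($O{\left(H,h \right)} = H h 1 = H h$)
$x = - \frac{1}{4}$ ($x = - \frac{2 \cdot 1 \cdot 1 + 0}{8} = - \frac{2 \cdot 1 + 0}{8} = - \frac{2 + 0}{8} = \left(- \frac{1}{8}\right) 2 = - \frac{1}{4} \approx -0.25$)
$\frac{\left(-10 - 4\right)^{2}}{u \left(-9\right) x} = \frac{\left(-10 - 4\right)^{2}}{42 \left(-9\right) \left(- \frac{1}{4}\right)} = \frac{\left(-14\right)^{2}}{\left(-378\right) \left(- \frac{1}{4}\right)} = \frac{196}{\frac{189}{2}} = 196 \cdot \frac{2}{189} = \frac{56}{27}$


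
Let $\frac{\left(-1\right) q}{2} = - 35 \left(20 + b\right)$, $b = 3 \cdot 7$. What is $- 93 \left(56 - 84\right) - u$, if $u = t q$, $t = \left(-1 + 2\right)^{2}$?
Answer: $-266$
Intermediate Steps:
$b = 21$
$t = 1$ ($t = 1^{2} = 1$)
$q = 2870$ ($q = - 2 \left(- 35 \left(20 + 21\right)\right) = - 2 \left(\left(-35\right) 41\right) = \left(-2\right) \left(-1435\right) = 2870$)
$u = 2870$ ($u = 1 \cdot 2870 = 2870$)
$- 93 \left(56 - 84\right) - u = - 93 \left(56 - 84\right) - 2870 = \left(-93\right) \left(-28\right) - 2870 = 2604 - 2870 = -266$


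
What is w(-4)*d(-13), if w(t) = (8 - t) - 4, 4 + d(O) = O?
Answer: -136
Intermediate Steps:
d(O) = -4 + O
w(t) = 4 - t
w(-4)*d(-13) = (4 - 1*(-4))*(-4 - 13) = (4 + 4)*(-17) = 8*(-17) = -136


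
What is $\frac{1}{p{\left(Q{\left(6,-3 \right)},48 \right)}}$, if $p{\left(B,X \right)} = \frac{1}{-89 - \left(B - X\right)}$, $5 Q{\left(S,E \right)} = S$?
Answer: $- \frac{211}{5} \approx -42.2$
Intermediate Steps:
$Q{\left(S,E \right)} = \frac{S}{5}$
$p{\left(B,X \right)} = \frac{1}{-89 + X - B}$
$\frac{1}{p{\left(Q{\left(6,-3 \right)},48 \right)}} = \frac{1}{\left(-1\right) \frac{1}{89 + \frac{1}{5} \cdot 6 - 48}} = \frac{1}{\left(-1\right) \frac{1}{89 + \frac{6}{5} - 48}} = \frac{1}{\left(-1\right) \frac{1}{\frac{211}{5}}} = \frac{1}{\left(-1\right) \frac{5}{211}} = \frac{1}{- \frac{5}{211}} = - \frac{211}{5}$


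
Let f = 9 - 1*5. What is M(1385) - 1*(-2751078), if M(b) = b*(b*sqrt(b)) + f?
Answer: 2751082 + 1918225*sqrt(1385) ≈ 7.4139e+7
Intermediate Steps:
f = 4 (f = 9 - 5 = 4)
M(b) = 4 + b**(5/2) (M(b) = b*(b*sqrt(b)) + 4 = b*b**(3/2) + 4 = b**(5/2) + 4 = 4 + b**(5/2))
M(1385) - 1*(-2751078) = (4 + 1385**(5/2)) - 1*(-2751078) = (4 + 1918225*sqrt(1385)) + 2751078 = 2751082 + 1918225*sqrt(1385)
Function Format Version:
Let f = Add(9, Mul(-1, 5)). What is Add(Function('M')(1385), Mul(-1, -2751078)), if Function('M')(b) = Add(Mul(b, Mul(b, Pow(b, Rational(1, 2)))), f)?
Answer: Add(2751082, Mul(1918225, Pow(1385, Rational(1, 2)))) ≈ 7.4139e+7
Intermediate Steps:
f = 4 (f = Add(9, -5) = 4)
Function('M')(b) = Add(4, Pow(b, Rational(5, 2))) (Function('M')(b) = Add(Mul(b, Mul(b, Pow(b, Rational(1, 2)))), 4) = Add(Mul(b, Pow(b, Rational(3, 2))), 4) = Add(Pow(b, Rational(5, 2)), 4) = Add(4, Pow(b, Rational(5, 2))))
Add(Function('M')(1385), Mul(-1, -2751078)) = Add(Add(4, Pow(1385, Rational(5, 2))), Mul(-1, -2751078)) = Add(Add(4, Mul(1918225, Pow(1385, Rational(1, 2)))), 2751078) = Add(2751082, Mul(1918225, Pow(1385, Rational(1, 2))))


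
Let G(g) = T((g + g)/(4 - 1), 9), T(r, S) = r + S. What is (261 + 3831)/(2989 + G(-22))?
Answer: 6138/4475 ≈ 1.3716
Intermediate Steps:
T(r, S) = S + r
G(g) = 9 + 2*g/3 (G(g) = 9 + (g + g)/(4 - 1) = 9 + (2*g)/3 = 9 + (2*g)*(⅓) = 9 + 2*g/3)
(261 + 3831)/(2989 + G(-22)) = (261 + 3831)/(2989 + (9 + (⅔)*(-22))) = 4092/(2989 + (9 - 44/3)) = 4092/(2989 - 17/3) = 4092/(8950/3) = 4092*(3/8950) = 6138/4475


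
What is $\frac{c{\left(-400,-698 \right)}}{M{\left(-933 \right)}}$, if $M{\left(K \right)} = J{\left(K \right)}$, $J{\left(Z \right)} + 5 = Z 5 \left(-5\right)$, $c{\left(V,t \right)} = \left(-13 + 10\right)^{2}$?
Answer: $\frac{9}{23320} \approx 0.00038593$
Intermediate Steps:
$c{\left(V,t \right)} = 9$ ($c{\left(V,t \right)} = \left(-3\right)^{2} = 9$)
$J{\left(Z \right)} = -5 - 25 Z$ ($J{\left(Z \right)} = -5 + Z 5 \left(-5\right) = -5 + 5 Z \left(-5\right) = -5 - 25 Z$)
$M{\left(K \right)} = -5 - 25 K$
$\frac{c{\left(-400,-698 \right)}}{M{\left(-933 \right)}} = \frac{9}{-5 - -23325} = \frac{9}{-5 + 23325} = \frac{9}{23320}$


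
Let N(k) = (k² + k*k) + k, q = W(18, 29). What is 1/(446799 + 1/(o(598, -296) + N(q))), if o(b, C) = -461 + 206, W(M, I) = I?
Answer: 1456/650539345 ≈ 2.2381e-6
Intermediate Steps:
o(b, C) = -255
q = 29
N(k) = k + 2*k² (N(k) = (k² + k²) + k = 2*k² + k = k + 2*k²)
1/(446799 + 1/(o(598, -296) + N(q))) = 1/(446799 + 1/(-255 + 29*(1 + 2*29))) = 1/(446799 + 1/(-255 + 29*(1 + 58))) = 1/(446799 + 1/(-255 + 29*59)) = 1/(446799 + 1/(-255 + 1711)) = 1/(446799 + 1/1456) = 1/(650539345/1456) = 1456/650539345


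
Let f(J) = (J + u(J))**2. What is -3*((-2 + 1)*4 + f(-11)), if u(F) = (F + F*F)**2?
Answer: -438431751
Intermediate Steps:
u(F) = (F + F**2)**2
f(J) = (J + J**2*(1 + J)**2)**2
-3*((-2 + 1)*4 + f(-11)) = -3*((-2 + 1)*4 + (-11)**2*(1 - 11*(1 - 11)**2)**2) = -3*(-1*4 + 121*(1 - 11*(-10)**2)**2) = -3*(-4 + 121*(1 - 11*100)**2) = -3*(-4 + 121*(1 - 1100)**2) = -3*(-4 + 121*(-1099)**2) = -3*(-4 + 121*1207801) = -3*(-4 + 146143921) = -3*146143917 = -438431751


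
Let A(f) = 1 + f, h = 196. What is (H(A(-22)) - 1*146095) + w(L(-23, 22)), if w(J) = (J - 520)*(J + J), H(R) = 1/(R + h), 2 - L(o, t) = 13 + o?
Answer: -27700224/175 ≈ -1.5829e+5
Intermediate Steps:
L(o, t) = -11 - o (L(o, t) = 2 - (13 + o) = 2 + (-13 - o) = -11 - o)
H(R) = 1/(196 + R) (H(R) = 1/(R + 196) = 1/(196 + R))
w(J) = 2*J*(-520 + J) (w(J) = (-520 + J)*(2*J) = 2*J*(-520 + J))
(H(A(-22)) - 1*146095) + w(L(-23, 22)) = (1/(196 + (1 - 22)) - 1*146095) + 2*(-11 - 1*(-23))*(-520 + (-11 - 1*(-23))) = (1/(196 - 21) - 146095) + 2*(-11 + 23)*(-520 + (-11 + 23)) = (1/175 - 146095) + 2*12*(-520 + 12) = (1/175 - 146095) + 2*12*(-508) = -25566624/175 - 12192 = -27700224/175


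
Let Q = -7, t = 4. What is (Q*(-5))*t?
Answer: 140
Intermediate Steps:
(Q*(-5))*t = -7*(-5)*4 = 35*4 = 140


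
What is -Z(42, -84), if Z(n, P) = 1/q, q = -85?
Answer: 1/85 ≈ 0.011765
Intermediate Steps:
Z(n, P) = -1/85 (Z(n, P) = 1/(-85) = -1/85)
-Z(42, -84) = -1*(-1/85) = 1/85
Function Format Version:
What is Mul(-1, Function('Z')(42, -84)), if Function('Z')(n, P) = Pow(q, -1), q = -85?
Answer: Rational(1, 85) ≈ 0.011765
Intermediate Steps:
Function('Z')(n, P) = Rational(-1, 85) (Function('Z')(n, P) = Pow(-85, -1) = Rational(-1, 85))
Mul(-1, Function('Z')(42, -84)) = Mul(-1, Rational(-1, 85)) = Rational(1, 85)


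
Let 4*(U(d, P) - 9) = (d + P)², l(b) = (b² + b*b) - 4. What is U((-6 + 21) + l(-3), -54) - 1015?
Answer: -3399/4 ≈ -849.75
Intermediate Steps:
l(b) = -4 + 2*b² (l(b) = (b² + b²) - 4 = 2*b² - 4 = -4 + 2*b²)
U(d, P) = 9 + (P + d)²/4 (U(d, P) = 9 + (d + P)²/4 = 9 + (P + d)²/4)
U((-6 + 21) + l(-3), -54) - 1015 = (9 + (-54 + ((-6 + 21) + (-4 + 2*(-3)²)))²/4) - 1015 = (9 + (-54 + (15 + (-4 + 2*9)))²/4) - 1015 = (9 + (-54 + (15 + (-4 + 18)))²/4) - 1015 = (9 + (-54 + (15 + 14))²/4) - 1015 = (9 + (-54 + 29)²/4) - 1015 = (9 + (¼)*(-25)²) - 1015 = (9 + (¼)*625) - 1015 = (9 + 625/4) - 1015 = 661/4 - 1015 = -3399/4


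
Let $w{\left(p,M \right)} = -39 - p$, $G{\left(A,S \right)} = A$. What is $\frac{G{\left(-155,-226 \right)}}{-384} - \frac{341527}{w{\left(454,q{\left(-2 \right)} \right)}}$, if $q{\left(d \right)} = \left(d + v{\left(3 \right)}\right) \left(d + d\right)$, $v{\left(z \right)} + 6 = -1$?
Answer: $\frac{131222783}{189312} \approx 693.16$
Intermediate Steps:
$v{\left(z \right)} = -7$ ($v{\left(z \right)} = -6 - 1 = -7$)
$q{\left(d \right)} = 2 d \left(-7 + d\right)$ ($q{\left(d \right)} = \left(d - 7\right) \left(d + d\right) = \left(-7 + d\right) 2 d = 2 d \left(-7 + d\right)$)
$\frac{G{\left(-155,-226 \right)}}{-384} - \frac{341527}{w{\left(454,q{\left(-2 \right)} \right)}} = - \frac{155}{-384} - \frac{341527}{-39 - 454} = \left(-155\right) \left(- \frac{1}{384}\right) - \frac{341527}{-39 - 454} = \frac{155}{384} - \frac{341527}{-493} = \frac{155}{384} - - \frac{341527}{493} = \frac{155}{384} + \frac{341527}{493} = \frac{131222783}{189312}$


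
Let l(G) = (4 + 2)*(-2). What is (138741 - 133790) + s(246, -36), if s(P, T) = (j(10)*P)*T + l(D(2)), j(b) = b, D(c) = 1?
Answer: -83621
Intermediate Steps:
l(G) = -12 (l(G) = 6*(-2) = -12)
s(P, T) = -12 + 10*P*T (s(P, T) = (10*P)*T - 12 = 10*P*T - 12 = -12 + 10*P*T)
(138741 - 133790) + s(246, -36) = (138741 - 133790) + (-12 + 10*246*(-36)) = 4951 + (-12 - 88560) = 4951 - 88572 = -83621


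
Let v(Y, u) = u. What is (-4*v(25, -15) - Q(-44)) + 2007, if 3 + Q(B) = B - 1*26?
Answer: 2140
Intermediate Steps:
Q(B) = -29 + B (Q(B) = -3 + (B - 1*26) = -3 + (B - 26) = -3 + (-26 + B) = -29 + B)
(-4*v(25, -15) - Q(-44)) + 2007 = (-4*(-15) - (-29 - 44)) + 2007 = (60 - 1*(-73)) + 2007 = (60 + 73) + 2007 = 133 + 2007 = 2140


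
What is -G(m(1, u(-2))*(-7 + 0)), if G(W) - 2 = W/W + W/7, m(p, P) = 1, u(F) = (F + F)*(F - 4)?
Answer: -2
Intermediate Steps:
u(F) = 2*F*(-4 + F) (u(F) = (2*F)*(-4 + F) = 2*F*(-4 + F))
G(W) = 3 + W/7 (G(W) = 2 + (W/W + W/7) = 2 + (1 + W*(⅐)) = 2 + (1 + W/7) = 3 + W/7)
-G(m(1, u(-2))*(-7 + 0)) = -(3 + (1*(-7 + 0))/7) = -(3 + (1*(-7))/7) = -(3 + (⅐)*(-7)) = -(3 - 1) = -1*2 = -2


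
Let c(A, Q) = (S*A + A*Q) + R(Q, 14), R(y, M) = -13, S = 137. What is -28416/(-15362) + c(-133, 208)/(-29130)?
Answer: 383210789/111873765 ≈ 3.4254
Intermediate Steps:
c(A, Q) = -13 + 137*A + A*Q (c(A, Q) = (137*A + A*Q) - 13 = -13 + 137*A + A*Q)
-28416/(-15362) + c(-133, 208)/(-29130) = -28416/(-15362) + (-13 + 137*(-133) - 133*208)/(-29130) = -28416*(-1/15362) + (-13 - 18221 - 27664)*(-1/29130) = 14208/7681 - 45898*(-1/29130) = 14208/7681 + 22949/14565 = 383210789/111873765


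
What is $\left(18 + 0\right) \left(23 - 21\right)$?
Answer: $36$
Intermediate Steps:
$\left(18 + 0\right) \left(23 - 21\right) = 18 \cdot 2 = 36$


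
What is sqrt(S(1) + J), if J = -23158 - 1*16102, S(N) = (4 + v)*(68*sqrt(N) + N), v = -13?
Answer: I*sqrt(39881) ≈ 199.7*I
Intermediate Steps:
S(N) = -612*sqrt(N) - 9*N (S(N) = (4 - 13)*(68*sqrt(N) + N) = -9*(N + 68*sqrt(N)) = -612*sqrt(N) - 9*N)
J = -39260 (J = -23158 - 16102 = -39260)
sqrt(S(1) + J) = sqrt((-612*sqrt(1) - 9*1) - 39260) = sqrt((-612*1 - 9) - 39260) = sqrt((-612 - 9) - 39260) = sqrt(-621 - 39260) = sqrt(-39881) = I*sqrt(39881)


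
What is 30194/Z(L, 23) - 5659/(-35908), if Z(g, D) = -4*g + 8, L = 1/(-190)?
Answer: 51501948299/13680948 ≈ 3764.5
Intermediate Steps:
L = -1/190 ≈ -0.0052632
Z(g, D) = 8 - 4*g
30194/Z(L, 23) - 5659/(-35908) = 30194/(8 - 4*(-1/190)) - 5659/(-35908) = 30194/(8 + 2/95) - 5659*(-1/35908) = 30194/(762/95) + 5659/35908 = 30194*(95/762) + 5659/35908 = 1434215/381 + 5659/35908 = 51501948299/13680948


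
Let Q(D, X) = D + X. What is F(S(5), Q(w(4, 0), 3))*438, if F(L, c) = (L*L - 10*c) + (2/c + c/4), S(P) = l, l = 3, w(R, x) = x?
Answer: -17155/2 ≈ -8577.5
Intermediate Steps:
S(P) = 3
F(L, c) = L**2 + 2/c - 39*c/4 (F(L, c) = (L**2 - 10*c) + (2/c + c*(1/4)) = (L**2 - 10*c) + (2/c + c/4) = L**2 + 2/c - 39*c/4)
F(S(5), Q(w(4, 0), 3))*438 = (3**2 + 2/(0 + 3) - 39*(0 + 3)/4)*438 = (9 + 2/3 - 39/4*3)*438 = (9 + 2*(1/3) - 117/4)*438 = (9 + 2/3 - 117/4)*438 = -235/12*438 = -17155/2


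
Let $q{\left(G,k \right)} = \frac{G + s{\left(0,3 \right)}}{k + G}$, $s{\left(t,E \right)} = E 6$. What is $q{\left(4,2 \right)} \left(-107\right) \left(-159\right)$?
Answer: $62381$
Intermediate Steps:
$s{\left(t,E \right)} = 6 E$
$q{\left(G,k \right)} = \frac{18 + G}{G + k}$ ($q{\left(G,k \right)} = \frac{G + 6 \cdot 3}{k + G} = \frac{G + 18}{G + k} = \frac{18 + G}{G + k}$)
$q{\left(4,2 \right)} \left(-107\right) \left(-159\right) = \frac{18 + 4}{4 + 2} \left(-107\right) \left(-159\right) = \frac{1}{6} \cdot 22 \left(-107\right) \left(-159\right) = \frac{11}{3} \left(-107\right) \left(-159\right) = \left(- \frac{1177}{3}\right) \left(-159\right) = 62381$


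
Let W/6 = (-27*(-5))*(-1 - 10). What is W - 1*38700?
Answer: -47610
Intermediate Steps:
W = -8910 (W = 6*((-27*(-5))*(-1 - 10)) = 6*(135*(-11)) = 6*(-1485) = -8910)
W - 1*38700 = -8910 - 1*38700 = -8910 - 38700 = -47610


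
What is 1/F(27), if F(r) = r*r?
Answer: 1/729 ≈ 0.0013717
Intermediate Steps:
F(r) = r²
1/F(27) = 1/(27²) = 1/729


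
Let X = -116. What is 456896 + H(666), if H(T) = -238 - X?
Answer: 456774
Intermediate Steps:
H(T) = -122 (H(T) = -238 - 1*(-116) = -238 + 116 = -122)
456896 + H(666) = 456896 - 122 = 456774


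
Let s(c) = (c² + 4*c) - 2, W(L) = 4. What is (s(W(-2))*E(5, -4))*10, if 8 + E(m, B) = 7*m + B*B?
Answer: 12900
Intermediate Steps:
E(m, B) = -8 + B² + 7*m (E(m, B) = -8 + (7*m + B*B) = -8 + (7*m + B²) = -8 + (B² + 7*m) = -8 + B² + 7*m)
s(c) = -2 + c² + 4*c
(s(W(-2))*E(5, -4))*10 = ((-2 + 4² + 4*4)*(-8 + (-4)² + 7*5))*10 = ((-2 + 16 + 16)*(-8 + 16 + 35))*10 = (30*43)*10 = 1290*10 = 12900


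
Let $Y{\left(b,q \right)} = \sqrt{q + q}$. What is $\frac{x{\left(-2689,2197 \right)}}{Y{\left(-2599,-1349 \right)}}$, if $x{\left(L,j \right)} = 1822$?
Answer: $- \frac{911 i \sqrt{2698}}{1349} \approx - 35.077 i$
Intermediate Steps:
$Y{\left(b,q \right)} = \sqrt{2} \sqrt{q}$ ($Y{\left(b,q \right)} = \sqrt{2 q} = \sqrt{2} \sqrt{q}$)
$\frac{x{\left(-2689,2197 \right)}}{Y{\left(-2599,-1349 \right)}} = \frac{1822}{\sqrt{2} \sqrt{-1349}} = \frac{1822}{\sqrt{2} i \sqrt{1349}} = \frac{1822}{i \sqrt{2698}} = 1822 \left(- \frac{i \sqrt{2698}}{2698}\right) = - \frac{911 i \sqrt{2698}}{1349}$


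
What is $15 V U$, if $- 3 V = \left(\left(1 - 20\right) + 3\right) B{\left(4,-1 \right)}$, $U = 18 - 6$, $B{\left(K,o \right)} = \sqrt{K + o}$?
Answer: $960 \sqrt{3} \approx 1662.8$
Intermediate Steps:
$U = 12$ ($U = 18 - 6 = 12$)
$V = \frac{16 \sqrt{3}}{3}$ ($V = - \frac{\left(\left(1 - 20\right) + 3\right) \sqrt{4 - 1}}{3} = - \frac{\left(\left(1 - 20\right) + 3\right) \sqrt{3}}{3} = - \frac{\left(-19 + 3\right) \sqrt{3}}{3} = - \frac{\left(-16\right) \sqrt{3}}{3} = \frac{16 \sqrt{3}}{3} \approx 9.2376$)
$15 V U = 15 \frac{16 \sqrt{3}}{3} \cdot 12 = 80 \sqrt{3} \cdot 12 = 960 \sqrt{3}$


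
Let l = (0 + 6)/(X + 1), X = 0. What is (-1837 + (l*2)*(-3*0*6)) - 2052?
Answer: -3889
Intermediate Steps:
l = 6 (l = (0 + 6)/(0 + 1) = 6/1 = 6*1 = 6)
(-1837 + (l*2)*(-3*0*6)) - 2052 = (-1837 + (6*2)*(-3*0*6)) - 2052 = (-1837 + 12*(0*6)) - 2052 = (-1837 + 12*0) - 2052 = (-1837 + 0) - 2052 = -1837 - 2052 = -3889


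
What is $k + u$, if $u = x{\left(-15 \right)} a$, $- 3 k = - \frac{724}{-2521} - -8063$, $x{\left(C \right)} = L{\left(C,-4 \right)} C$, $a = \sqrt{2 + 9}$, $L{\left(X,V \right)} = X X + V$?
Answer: $- \frac{6775849}{2521} - 3315 \sqrt{11} \approx -13682.0$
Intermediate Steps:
$L{\left(X,V \right)} = V + X^{2}$ ($L{\left(X,V \right)} = X^{2} + V = V + X^{2}$)
$a = \sqrt{11} \approx 3.3166$
$x{\left(C \right)} = C \left(-4 + C^{2}\right)$ ($x{\left(C \right)} = \left(-4 + C^{2}\right) C = C \left(-4 + C^{2}\right)$)
$k = - \frac{6775849}{2521}$ ($k = - \frac{- \frac{724}{-2521} - -8063}{3} = - \frac{\left(-724\right) \left(- \frac{1}{2521}\right) + 8063}{3} = - \frac{\frac{724}{2521} + 8063}{3} = \left(- \frac{1}{3}\right) \frac{20327547}{2521} = - \frac{6775849}{2521} \approx -2687.8$)
$u = - 3315 \sqrt{11}$ ($u = - 15 \left(-4 + \left(-15\right)^{2}\right) \sqrt{11} = - 15 \left(-4 + 225\right) \sqrt{11} = \left(-15\right) 221 \sqrt{11} = - 3315 \sqrt{11} \approx -10995.0$)
$k + u = - \frac{6775849}{2521} - 3315 \sqrt{11}$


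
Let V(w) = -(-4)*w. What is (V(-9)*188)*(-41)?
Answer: 277488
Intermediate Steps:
V(w) = 4*w
(V(-9)*188)*(-41) = ((4*(-9))*188)*(-41) = -36*188*(-41) = -6768*(-41) = 277488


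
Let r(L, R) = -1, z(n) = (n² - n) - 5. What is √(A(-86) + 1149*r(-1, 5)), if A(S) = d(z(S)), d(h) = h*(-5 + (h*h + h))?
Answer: 48*√181450307 ≈ 6.4658e+5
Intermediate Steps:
z(n) = -5 + n² - n
d(h) = h*(-5 + h + h²) (d(h) = h*(-5 + (h² + h)) = h*(-5 + (h + h²)) = h*(-5 + h + h²))
A(S) = (-5 + S² - S)*(-10 + S² + (-5 + S² - S)² - S) (A(S) = (-5 + S² - S)*(-5 + (-5 + S² - S) + (-5 + S² - S)²) = (-5 + S² - S)*(-10 + S² + (-5 + S² - S)² - S))
√(A(-86) + 1149*r(-1, 5)) = √(-(5 - 86 - 1*(-86)²)*(-10 + (-86)² + (5 - 86 - 1*(-86)²)² - 1*(-86)) + 1149*(-1)) = √(-(5 - 86 - 1*7396)*(-10 + 7396 + (5 - 86 - 1*7396)² + 86) - 1149) = √(-(5 - 86 - 7396)*(-10 + 7396 + (5 - 86 - 7396)² + 86) - 1149) = √(-1*(-7477)*(-10 + 7396 + (-7477)² + 86) - 1149) = √(-1*(-7477)*(-10 + 7396 + 55905529 + 86) - 1149) = √(-1*(-7477)*55913001 - 1149) = √(418061508477 - 1149) = √418061507328 = 48*√181450307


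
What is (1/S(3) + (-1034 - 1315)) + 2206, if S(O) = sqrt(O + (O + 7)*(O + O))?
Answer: -143 + sqrt(7)/21 ≈ -142.87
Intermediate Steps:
S(O) = sqrt(O + 2*O*(7 + O)) (S(O) = sqrt(O + (7 + O)*(2*O)) = sqrt(O + 2*O*(7 + O)))
(1/S(3) + (-1034 - 1315)) + 2206 = (1/(sqrt(3*(15 + 2*3))) + (-1034 - 1315)) + 2206 = (1/(sqrt(3*(15 + 6))) - 2349) + 2206 = (1/(sqrt(3*21)) - 2349) + 2206 = (1/(sqrt(63)) - 2349) + 2206 = (1/(3*sqrt(7)) - 2349) + 2206 = (sqrt(7)/21 - 2349) + 2206 = (-2349 + sqrt(7)/21) + 2206 = -143 + sqrt(7)/21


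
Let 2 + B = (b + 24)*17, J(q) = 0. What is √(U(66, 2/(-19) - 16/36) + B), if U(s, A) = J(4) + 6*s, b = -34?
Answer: 4*√14 ≈ 14.967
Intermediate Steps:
B = -172 (B = -2 + (-34 + 24)*17 = -2 - 10*17 = -2 - 170 = -172)
U(s, A) = 6*s (U(s, A) = 0 + 6*s = 6*s)
√(U(66, 2/(-19) - 16/36) + B) = √(6*66 - 172) = √(396 - 172) = √224 = 4*√14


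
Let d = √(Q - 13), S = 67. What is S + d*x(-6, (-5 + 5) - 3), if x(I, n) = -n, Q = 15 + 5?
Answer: 67 + 3*√7 ≈ 74.937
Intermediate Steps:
Q = 20
d = √7 (d = √(20 - 13) = √7 ≈ 2.6458)
S + d*x(-6, (-5 + 5) - 3) = 67 + √7*(-((-5 + 5) - 3)) = 67 + √7*(-(0 - 3)) = 67 + √7*(-1*(-3)) = 67 + √7*3 = 67 + 3*√7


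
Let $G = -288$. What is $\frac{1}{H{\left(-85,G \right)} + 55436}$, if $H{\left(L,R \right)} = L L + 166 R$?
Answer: $\frac{1}{14853} \approx 6.7326 \cdot 10^{-5}$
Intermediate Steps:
$H{\left(L,R \right)} = L^{2} + 166 R$
$\frac{1}{H{\left(-85,G \right)} + 55436} = \frac{1}{\left(\left(-85\right)^{2} + 166 \left(-288\right)\right) + 55436} = \frac{1}{\left(7225 - 47808\right) + 55436} = \frac{1}{-40583 + 55436} = \frac{1}{14853}$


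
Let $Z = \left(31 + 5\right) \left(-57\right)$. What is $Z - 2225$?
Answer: $-4277$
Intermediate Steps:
$Z = -2052$ ($Z = 36 \left(-57\right) = -2052$)
$Z - 2225 = -2052 - 2225 = -4277$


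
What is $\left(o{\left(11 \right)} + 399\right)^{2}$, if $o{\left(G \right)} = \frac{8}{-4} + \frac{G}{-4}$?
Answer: $\frac{2486929}{16} \approx 1.5543 \cdot 10^{5}$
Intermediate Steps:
$o{\left(G \right)} = -2 - \frac{G}{4}$ ($o{\left(G \right)} = 8 \left(- \frac{1}{4}\right) + G \left(- \frac{1}{4}\right) = -2 - \frac{G}{4}$)
$\left(o{\left(11 \right)} + 399\right)^{2} = \left(\left(-2 - \frac{11}{4}\right) + 399\right)^{2} = \left(- \frac{19}{4} + 399\right)^{2} = \left(\frac{1577}{4}\right)^{2} = \frac{2486929}{16}$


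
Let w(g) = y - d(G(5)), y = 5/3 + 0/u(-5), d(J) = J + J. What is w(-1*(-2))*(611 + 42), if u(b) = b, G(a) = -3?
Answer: 15019/3 ≈ 5006.3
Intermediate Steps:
d(J) = 2*J
y = 5/3 (y = 5/3 + 0/(-5) = 5*(⅓) + 0*(-⅕) = 5/3 + 0 = 5/3 ≈ 1.6667)
w(g) = 23/3 (w(g) = 5/3 - 2*(-3) = 5/3 - 1*(-6) = 5/3 + 6 = 23/3)
w(-1*(-2))*(611 + 42) = 23*(611 + 42)/3 = (23/3)*653 = 15019/3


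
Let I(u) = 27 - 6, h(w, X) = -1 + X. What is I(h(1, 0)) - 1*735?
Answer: -714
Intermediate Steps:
I(u) = 21
I(h(1, 0)) - 1*735 = 21 - 1*735 = 21 - 735 = -714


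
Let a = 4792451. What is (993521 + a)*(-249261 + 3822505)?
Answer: 20674689733168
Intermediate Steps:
(993521 + a)*(-249261 + 3822505) = (993521 + 4792451)*(-249261 + 3822505) = 5785972*3573244 = 20674689733168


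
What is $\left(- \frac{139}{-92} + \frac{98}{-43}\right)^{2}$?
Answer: $\frac{9235521}{15649936} \approx 0.59013$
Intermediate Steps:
$\left(- \frac{139}{-92} + \frac{98}{-43}\right)^{2} = \left(\left(-139\right) \left(- \frac{1}{92}\right) + 98 \left(- \frac{1}{43}\right)\right)^{2} = \left(\frac{139}{92} - \frac{98}{43}\right)^{2} = \left(- \frac{3039}{3956}\right)^{2} = \frac{9235521}{15649936}$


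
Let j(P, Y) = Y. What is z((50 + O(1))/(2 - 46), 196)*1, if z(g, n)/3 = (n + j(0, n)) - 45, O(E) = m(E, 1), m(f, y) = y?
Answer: 1041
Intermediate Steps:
O(E) = 1
z(g, n) = -135 + 6*n (z(g, n) = 3*((n + n) - 45) = 3*(2*n - 45) = 3*(-45 + 2*n) = -135 + 6*n)
z((50 + O(1))/(2 - 46), 196)*1 = (-135 + 6*196)*1 = (-135 + 1176)*1 = 1041*1 = 1041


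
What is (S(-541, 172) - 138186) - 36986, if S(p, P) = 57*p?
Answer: -206009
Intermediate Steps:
(S(-541, 172) - 138186) - 36986 = (57*(-541) - 138186) - 36986 = (-30837 - 138186) - 36986 = -169023 - 36986 = -206009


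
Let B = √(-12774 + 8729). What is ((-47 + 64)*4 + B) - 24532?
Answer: -24464 + I*√4045 ≈ -24464.0 + 63.6*I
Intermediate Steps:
B = I*√4045 (B = √(-4045) = I*√4045 ≈ 63.6*I)
((-47 + 64)*4 + B) - 24532 = ((-47 + 64)*4 + I*√4045) - 24532 = (17*4 + I*√4045) - 24532 = (68 + I*√4045) - 24532 = -24464 + I*√4045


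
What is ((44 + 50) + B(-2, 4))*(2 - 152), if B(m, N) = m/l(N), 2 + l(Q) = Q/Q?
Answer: -14400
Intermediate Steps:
l(Q) = -1 (l(Q) = -2 + Q/Q = -2 + 1 = -1)
B(m, N) = -m (B(m, N) = m/(-1) = m*(-1) = -m)
((44 + 50) + B(-2, 4))*(2 - 152) = ((44 + 50) - 1*(-2))*(2 - 152) = (94 + 2)*(-150) = 96*(-150) = -14400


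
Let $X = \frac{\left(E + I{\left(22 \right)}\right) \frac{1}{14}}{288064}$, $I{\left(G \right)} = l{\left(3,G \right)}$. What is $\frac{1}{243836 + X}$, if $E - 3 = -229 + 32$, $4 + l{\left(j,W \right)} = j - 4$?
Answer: $\frac{4032896}{983365228857} \approx 4.1011 \cdot 10^{-6}$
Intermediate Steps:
$l{\left(j,W \right)} = -8 + j$ ($l{\left(j,W \right)} = -4 + \left(j - 4\right) = -4 + \left(-4 + j\right) = -8 + j$)
$E = -194$ ($E = 3 + \left(-229 + 32\right) = 3 - 197 = -194$)
$I{\left(G \right)} = -5$ ($I{\left(G \right)} = -8 + 3 = -5$)
$X = - \frac{199}{4032896}$ ($X = \frac{\left(-194 - 5\right) \frac{1}{14}}{288064} = \left(-199\right) \frac{1}{14} \cdot \frac{1}{288064} = \left(- \frac{199}{14}\right) \frac{1}{288064} = - \frac{199}{4032896} \approx -4.9344 \cdot 10^{-5}$)
$\frac{1}{243836 + X} = \frac{1}{243836 - \frac{199}{4032896}} = \frac{1}{\frac{983365228857}{4032896}} = \frac{4032896}{983365228857}$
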